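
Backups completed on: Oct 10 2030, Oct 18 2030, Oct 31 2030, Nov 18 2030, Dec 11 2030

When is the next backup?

Intervals are 8, 13, 18, 23 days — an arithmetic progression with common difference 5.
Next gap: 28 days. Dec 11 2030 + 28 days = Jan 8 2031.

Jan 8 2031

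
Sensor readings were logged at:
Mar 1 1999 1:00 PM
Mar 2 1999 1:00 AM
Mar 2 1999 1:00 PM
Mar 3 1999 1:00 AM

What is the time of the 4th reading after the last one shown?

Mar 5 1999 1:00 AM

Spacing: 12, 12, 12 h — constant 12 h.
Mar 3 1999 1:00 AM + 12 h = Mar 3 1999 1:00 PM.
Mar 3 1999 1:00 PM + 12 h = Mar 4 1999 1:00 AM.
Mar 4 1999 1:00 AM + 12 h = Mar 4 1999 1:00 PM.
Mar 4 1999 1:00 PM + 12 h = Mar 5 1999 1:00 AM.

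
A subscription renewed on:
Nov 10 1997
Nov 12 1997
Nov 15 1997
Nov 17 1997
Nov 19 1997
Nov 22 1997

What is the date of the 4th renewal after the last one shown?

Gaps: 2, 3, 2, 2, 3 days — not constant, but cyclic with period 3.
The events fall on every Monday, Wednesday and Saturday.
Next Monday: Nov 24 1997.
Next Wednesday: Nov 26 1997.
The following Saturday is Nov 29 1997.
The following Monday is Dec 1 1997.

Dec 1 1997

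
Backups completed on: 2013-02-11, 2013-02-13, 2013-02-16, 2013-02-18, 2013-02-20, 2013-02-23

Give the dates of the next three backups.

Every event lands on a Monday or Wednesday or Saturday (gaps cycle 2, 3, 2, 2, 3).
So the schedule is: every Monday, Wednesday and Saturday.
The following Monday is 2013-02-25.
The following Wednesday is 2013-02-27.
Next Saturday: 2013-03-02.

2013-02-25, 2013-02-27, 2013-03-02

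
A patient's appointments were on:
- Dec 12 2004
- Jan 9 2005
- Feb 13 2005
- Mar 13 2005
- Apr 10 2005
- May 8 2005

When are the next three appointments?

Jun 12 2005, Jul 10 2005, Aug 14 2005

Gaps: 28, 35, 28, 28, 28 days — a mix of 28 and 35. Every date is a Sunday.
Each is the 2nd Sunday of its month.
June 2005 — 2nd Sunday is Jun 12 2005.
2nd Sunday of July 2005: Jul 10 2005.
August 2005 — 2nd Sunday is Aug 14 2005.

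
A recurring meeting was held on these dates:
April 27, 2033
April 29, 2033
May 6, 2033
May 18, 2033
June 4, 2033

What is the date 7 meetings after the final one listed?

February 18, 2034

Intervals are 2, 7, 12, 17 days — an arithmetic progression with common difference 5.
Next gap: 22 days. June 4, 2033 + 22 days = June 26, 2033.
Next gap: 27 days. June 26, 2033 + 27 days = July 23, 2033.
Next gap: 32 days. July 23, 2033 + 32 days = August 24, 2033.
Next gap: 37 days. August 24, 2033 + 37 days = September 30, 2033.
Next gap: 42 days. September 30, 2033 + 42 days = November 11, 2033.
Next gap: 47 days. November 11, 2033 + 47 days = December 28, 2033.
Next gap: 52 days. December 28, 2033 + 52 days = February 18, 2034.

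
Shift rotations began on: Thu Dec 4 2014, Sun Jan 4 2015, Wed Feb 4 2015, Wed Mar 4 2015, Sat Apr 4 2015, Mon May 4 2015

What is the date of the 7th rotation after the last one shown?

Fri Dec 4 2015

Each date is the 4th; the gaps (31, 31, 28, 31, 30) track the month lengths.
The rule is the 4th of each month.
Next: June 2015 → Thu Jun 4 2015.
Next: July 2015 → Sat Jul 4 2015.
August 2015: Tue Aug 4 2015.
Next: September 2015 → Fri Sep 4 2015.
October 2015: Sun Oct 4 2015.
Next: November 2015 → Wed Nov 4 2015.
December 2015: Fri Dec 4 2015.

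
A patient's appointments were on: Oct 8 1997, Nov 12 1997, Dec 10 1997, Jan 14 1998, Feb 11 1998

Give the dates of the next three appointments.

All dates are Wednesdays, 35, 28, 35, 28 days apart.
Specifically, the 2nd Wednesday of each month.
March 1998 — 2nd Wednesday is Mar 11 1998.
2nd Wednesday of April 1998: Apr 8 1998.
May 1998 — 2nd Wednesday is May 13 1998.

Mar 11 1998, Apr 8 1998, May 13 1998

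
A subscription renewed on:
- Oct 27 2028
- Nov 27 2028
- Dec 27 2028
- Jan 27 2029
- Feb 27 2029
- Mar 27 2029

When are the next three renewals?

Apr 27 2029, May 27 2029, Jun 27 2029

The day-of-month is always 27 (31, 30, 31, 31, 28 days between events).
So this recurs on the 27th of each month.
Next: April 2029 → Apr 27 2029.
May 2029: May 27 2029.
June 2029: Jun 27 2029.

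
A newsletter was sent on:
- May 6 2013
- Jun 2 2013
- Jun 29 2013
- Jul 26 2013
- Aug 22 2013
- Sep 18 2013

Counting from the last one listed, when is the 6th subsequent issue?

Gaps between consecutive events: 27, 27, 27, 27, 27 days — a constant 27-day interval.
Sep 18 2013 + 27 days = Oct 15 2013.
Oct 15 2013 + 27 days = Nov 11 2013.
Nov 11 2013 + 27 days = Dec 8 2013.
Dec 8 2013 + 27 days = Jan 4 2014.
Jan 4 2014 + 27 days = Jan 31 2014.
Jan 31 2014 + 27 days = Feb 27 2014.

Feb 27 2014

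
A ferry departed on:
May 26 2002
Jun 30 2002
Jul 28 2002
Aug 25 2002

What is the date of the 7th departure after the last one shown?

All Sundays; the gaps (35, 28, 28) vary with month length.
This is the last Sunday of each month.
September 2002 ends with Sunday Sep 29 2002.
Last Sunday of October 2002: Oct 27 2002.
Last Sunday of November 2002: Nov 24 2002.
December 2002 ends with Sunday Dec 29 2002.
January 2003 ends with Sunday Jan 26 2003.
February 2003 ends with Sunday Feb 23 2003.
March 2003 ends with Sunday Mar 30 2003.

Mar 30 2003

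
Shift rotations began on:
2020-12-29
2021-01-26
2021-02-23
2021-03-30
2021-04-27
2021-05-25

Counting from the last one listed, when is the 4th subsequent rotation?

These are Tuesdays with 28, 28, 35, 28, 28-day gaps.
Each is the final Tuesday of its month — 2020-12-29 is past the 28th, so '4th Tuesday' doesn't fit.
Last Tuesday of June 2021: 2021-06-29.
July 2021 ends with Tuesday 2021-07-27.
Last Tuesday of August 2021: 2021-08-31.
Last Tuesday of September 2021: 2021-09-28.

2021-09-28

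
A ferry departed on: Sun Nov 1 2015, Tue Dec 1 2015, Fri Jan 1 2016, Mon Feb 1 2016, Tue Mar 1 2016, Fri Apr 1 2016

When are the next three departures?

Sun May 1 2016, Wed Jun 1 2016, Fri Jul 1 2016

Each date is the 1st; the gaps (30, 31, 31, 29, 31) track the month lengths.
The rule is the 1st of each month.
May 2016: Sun May 1 2016.
June 2016: Wed Jun 1 2016.
July 2016: Fri Jul 1 2016.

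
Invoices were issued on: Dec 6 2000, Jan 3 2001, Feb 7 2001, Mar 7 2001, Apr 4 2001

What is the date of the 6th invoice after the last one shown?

Oct 3 2001

All dates are Wednesdays, 28, 35, 28, 28 days apart.
Specifically, the 1st Wednesday of each month.
May 2001 — 1st Wednesday is May 2 2001.
June 2001 — 1st Wednesday is Jun 6 2001.
July 2001 — 1st Wednesday is Jul 4 2001.
1st Wednesday of August 2001: Aug 1 2001.
1st Wednesday of September 2001: Sep 5 2001.
October 2001 — 1st Wednesday is Oct 3 2001.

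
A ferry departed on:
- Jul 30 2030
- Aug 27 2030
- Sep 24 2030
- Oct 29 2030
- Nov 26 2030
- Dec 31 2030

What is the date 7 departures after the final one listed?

Jul 29 2031

Every date is a Tuesday; gaps 28, 28, 35, 28, 35 days.
Each is the last Tuesday of its month (at least one falls on the 29th or later, ruling out '4th Tuesday').
January 2031 ends with Tuesday Jan 28 2031.
Last Tuesday of February 2031: Feb 25 2031.
Last Tuesday of March 2031: Mar 25 2031.
April 2031 ends with Tuesday Apr 29 2031.
Last Tuesday of May 2031: May 27 2031.
Last Tuesday of June 2031: Jun 24 2031.
Last Tuesday of July 2031: Jul 29 2031.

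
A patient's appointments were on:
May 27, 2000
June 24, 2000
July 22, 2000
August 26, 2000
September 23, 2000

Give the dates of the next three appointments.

Gaps: 28, 28, 35, 28 days — a mix of 28 and 35. Every date is a Saturday.
Each is the 4th Saturday of its month.
4th Saturday of October 2000: October 28, 2000.
November 2000 — 4th Saturday is November 25, 2000.
December 2000 — 4th Saturday is December 23, 2000.

October 28, 2000; November 25, 2000; December 23, 2000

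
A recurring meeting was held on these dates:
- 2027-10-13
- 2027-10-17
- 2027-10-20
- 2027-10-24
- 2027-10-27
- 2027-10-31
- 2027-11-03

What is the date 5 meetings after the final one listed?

2027-11-21

Every event lands on a Wednesday or Sunday (gaps cycle 4, 3, 4, 3, 4, 3).
So the schedule is: every Wednesday and Sunday.
The following Sunday is 2027-11-07.
The following Wednesday is 2027-11-10.
The following Sunday is 2027-11-14.
Next Wednesday: 2027-11-17.
Next Sunday: 2027-11-21.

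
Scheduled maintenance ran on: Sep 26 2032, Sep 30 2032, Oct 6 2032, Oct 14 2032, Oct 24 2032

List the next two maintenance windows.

Nov 5 2032, Nov 19 2032

Gaps: 4, 6, 8, 10 days — each gap is 2 larger than the previous one.
Next gap: 12 days. Oct 24 2032 + 12 days = Nov 5 2032.
Next gap: 14 days. Nov 5 2032 + 14 days = Nov 19 2032.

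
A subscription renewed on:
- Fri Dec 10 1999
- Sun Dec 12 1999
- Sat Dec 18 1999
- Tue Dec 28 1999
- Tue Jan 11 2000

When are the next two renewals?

Sat Jan 29 2000, Sun Feb 20 2000

The spacing grows by 4 each time: 2, 6, 10, 14 days.
Next gap: 18 days. Tue Jan 11 2000 + 18 days = Sat Jan 29 2000.
Next gap: 22 days. Sat Jan 29 2000 + 22 days = Sun Feb 20 2000.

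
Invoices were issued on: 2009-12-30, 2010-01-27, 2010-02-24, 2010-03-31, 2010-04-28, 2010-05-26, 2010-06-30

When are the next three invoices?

2010-07-28, 2010-08-25, 2010-09-29

All Wednesdays; the gaps (28, 28, 35, 28, 28, 35) vary with month length.
This is the last Wednesday of each month.
July 2010 ends with Wednesday 2010-07-28.
Last Wednesday of August 2010: 2010-08-25.
September 2010 ends with Wednesday 2010-09-29.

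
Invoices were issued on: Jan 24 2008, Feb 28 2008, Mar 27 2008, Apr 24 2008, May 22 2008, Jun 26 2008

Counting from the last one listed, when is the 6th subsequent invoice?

These are Thursdays at 28- or 35-day spacing (35, 28, 28, 28, 35).
The pattern: 4th Thursday of the month.
July 2008 — 4th Thursday is Jul 24 2008.
4th Thursday of August 2008: Aug 28 2008.
4th Thursday of September 2008: Sep 25 2008.
October 2008 — 4th Thursday is Oct 23 2008.
November 2008 — 4th Thursday is Nov 27 2008.
4th Thursday of December 2008: Dec 25 2008.

Dec 25 2008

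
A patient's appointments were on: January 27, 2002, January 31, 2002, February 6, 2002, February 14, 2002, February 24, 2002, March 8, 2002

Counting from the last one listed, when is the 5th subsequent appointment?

Intervals are 4, 6, 8, 10, 12 days — an arithmetic progression with common difference 2.
Next gap: 14 days. March 8, 2002 + 14 days = March 22, 2002.
Next gap: 16 days. March 22, 2002 + 16 days = April 7, 2002.
Next gap: 18 days. April 7, 2002 + 18 days = April 25, 2002.
Next gap: 20 days. April 25, 2002 + 20 days = May 15, 2002.
Next gap: 22 days. May 15, 2002 + 22 days = June 6, 2002.

June 6, 2002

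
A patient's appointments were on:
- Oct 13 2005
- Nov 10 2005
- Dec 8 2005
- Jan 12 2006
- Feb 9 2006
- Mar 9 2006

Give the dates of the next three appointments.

These are Thursdays at 28- or 35-day spacing (28, 28, 35, 28, 28).
The pattern: 2nd Thursday of the month.
2nd Thursday of April 2006: Apr 13 2006.
May 2006 — 2nd Thursday is May 11 2006.
2nd Thursday of June 2006: Jun 8 2006.

Apr 13 2006, May 11 2006, Jun 8 2006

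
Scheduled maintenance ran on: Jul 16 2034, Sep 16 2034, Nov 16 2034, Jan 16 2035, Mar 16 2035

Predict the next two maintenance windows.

May 16 2035, Jul 16 2035

Gaps: 62, 61, 61, 59 days — not constant. Every event is on the 16th of the month.
Pattern: the 16th of every 2 months.
May 2035: May 16 2035.
Next: July 2035 → Jul 16 2035.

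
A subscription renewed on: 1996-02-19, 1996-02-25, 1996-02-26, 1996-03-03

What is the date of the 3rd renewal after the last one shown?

Gaps: 6, 1, 6 days — not constant, but cyclic with period 2.
The events fall on every Monday and Sunday.
The following Monday is 1996-03-04.
Next Sunday: 1996-03-10.
The following Monday is 1996-03-11.

1996-03-11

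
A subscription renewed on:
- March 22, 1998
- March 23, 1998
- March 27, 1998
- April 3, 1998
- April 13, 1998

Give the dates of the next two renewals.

April 26, 1998; May 12, 1998

Intervals are 1, 4, 7, 10 days — an arithmetic progression with common difference 3.
Next gap: 13 days. April 13, 1998 + 13 days = April 26, 1998.
Next gap: 16 days. April 26, 1998 + 16 days = May 12, 1998.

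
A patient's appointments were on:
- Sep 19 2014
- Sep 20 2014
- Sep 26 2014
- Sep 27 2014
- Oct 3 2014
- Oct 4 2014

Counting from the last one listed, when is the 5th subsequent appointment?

Gaps: 1, 6, 1, 6, 1 days — not constant, but cyclic with period 2.
The events fall on every Friday and Saturday.
The following Friday is Oct 10 2014.
The following Saturday is Oct 11 2014.
The following Friday is Oct 17 2014.
The following Saturday is Oct 18 2014.
The following Friday is Oct 24 2014.

Oct 24 2014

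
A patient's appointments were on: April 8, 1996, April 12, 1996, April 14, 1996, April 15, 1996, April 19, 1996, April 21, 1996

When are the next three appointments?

The gap pattern 4, 2, 1, 4, 2 repeats every 3 events.
These are the Mondays, Fridays and Sundays of each week.
Next Monday: April 22, 1996.
Next Friday: April 26, 1996.
Next Sunday: April 28, 1996.

April 22, 1996; April 26, 1996; April 28, 1996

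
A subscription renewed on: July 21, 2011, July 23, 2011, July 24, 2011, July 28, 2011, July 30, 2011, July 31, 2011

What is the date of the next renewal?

August 4, 2011

Gaps: 2, 1, 4, 2, 1 days — not constant, but cyclic with period 3.
The events fall on every Thursday, Saturday and Sunday.
Next Thursday: August 4, 2011.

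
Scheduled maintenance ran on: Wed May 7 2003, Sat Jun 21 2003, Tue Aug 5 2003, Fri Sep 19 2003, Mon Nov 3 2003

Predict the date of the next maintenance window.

Thu Dec 18 2003

The spacing is 45, 45, 45, 45 days — always 45 days.
Mon Nov 3 2003 + 45 days = Thu Dec 18 2003.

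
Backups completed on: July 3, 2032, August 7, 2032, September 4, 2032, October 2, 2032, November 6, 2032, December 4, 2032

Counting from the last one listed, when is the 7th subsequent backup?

July 2, 2033

These are Saturdays at 28- or 35-day spacing (35, 28, 28, 35, 28).
The pattern: 1st Saturday of the month.
1st Saturday of January 2033: January 1, 2033.
1st Saturday of February 2033: February 5, 2033.
1st Saturday of March 2033: March 5, 2033.
1st Saturday of April 2033: April 2, 2033.
May 2033 — 1st Saturday is May 7, 2033.
1st Saturday of June 2033: June 4, 2033.
1st Saturday of July 2033: July 2, 2033.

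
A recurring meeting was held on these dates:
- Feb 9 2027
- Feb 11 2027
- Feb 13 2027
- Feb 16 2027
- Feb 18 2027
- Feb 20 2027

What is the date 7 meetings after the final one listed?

Mar 9 2027

The gap pattern 2, 2, 3, 2, 2 repeats every 3 events.
These are the Tuesdays, Thursdays and Saturdays of each week.
Next Tuesday: Feb 23 2027.
Next Thursday: Feb 25 2027.
The following Saturday is Feb 27 2027.
Next Tuesday: Mar 2 2027.
Next Thursday: Mar 4 2027.
Next Saturday: Mar 6 2027.
The following Tuesday is Mar 9 2027.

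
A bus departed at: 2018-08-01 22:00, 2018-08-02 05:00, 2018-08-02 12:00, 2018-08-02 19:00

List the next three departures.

The interval is a steady 7 hours (7, 7, 7).
2018-08-02 19:00 + 7 h = 2018-08-03 02:00.
2018-08-03 02:00 + 7 h = 2018-08-03 09:00.
2018-08-03 09:00 + 7 h = 2018-08-03 16:00.

2018-08-03 02:00, 2018-08-03 09:00, 2018-08-03 16:00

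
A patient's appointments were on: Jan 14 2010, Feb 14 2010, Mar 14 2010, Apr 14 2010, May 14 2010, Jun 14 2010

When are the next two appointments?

Each date is the 14th; the gaps (31, 28, 31, 30, 31) track the month lengths.
The rule is the 14th of each month.
Next: July 2010 → Jul 14 2010.
Next: August 2010 → Aug 14 2010.

Jul 14 2010, Aug 14 2010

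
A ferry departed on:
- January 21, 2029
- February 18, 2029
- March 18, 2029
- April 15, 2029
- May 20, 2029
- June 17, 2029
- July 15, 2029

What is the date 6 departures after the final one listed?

Gaps: 28, 28, 28, 35, 28, 28 days — a mix of 28 and 35. Every date is a Sunday.
Each is the 3rd Sunday of its month.
3rd Sunday of August 2029: August 19, 2029.
3rd Sunday of September 2029: September 16, 2029.
3rd Sunday of October 2029: October 21, 2029.
3rd Sunday of November 2029: November 18, 2029.
December 2029 — 3rd Sunday is December 16, 2029.
3rd Sunday of January 2030: January 20, 2030.

January 20, 2030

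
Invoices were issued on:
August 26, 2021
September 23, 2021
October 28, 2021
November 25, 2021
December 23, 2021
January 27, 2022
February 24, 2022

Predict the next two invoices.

March 24, 2022; April 28, 2022

All dates are Thursdays, 28, 35, 28, 28, 35, 28 days apart.
Specifically, the 4th Thursday of each month.
March 2022 — 4th Thursday is March 24, 2022.
4th Thursday of April 2022: April 28, 2022.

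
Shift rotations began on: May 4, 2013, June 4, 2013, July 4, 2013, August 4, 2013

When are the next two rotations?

Each date is the 4th; the gaps (31, 30, 31) track the month lengths.
The rule is the 4th of each month.
September 2013: September 4, 2013.
October 2013: October 4, 2013.

September 4, 2013; October 4, 2013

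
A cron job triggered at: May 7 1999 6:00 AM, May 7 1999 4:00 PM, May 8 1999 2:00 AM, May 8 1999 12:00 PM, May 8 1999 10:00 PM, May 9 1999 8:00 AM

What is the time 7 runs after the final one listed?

May 12 1999 6:00 AM

Gaps: 10, 10, 10, 10, 10 hours — each event is 10 hours after the previous one.
May 9 1999 8:00 AM + 10 h = May 9 1999 6:00 PM.
May 9 1999 6:00 PM + 10 h = May 10 1999 4:00 AM.
May 10 1999 4:00 AM + 10 h = May 10 1999 2:00 PM.
May 10 1999 2:00 PM + 10 h = May 11 1999 12:00 AM.
May 11 1999 12:00 AM + 10 h = May 11 1999 10:00 AM.
May 11 1999 10:00 AM + 10 h = May 11 1999 8:00 PM.
May 11 1999 8:00 PM + 10 h = May 12 1999 6:00 AM.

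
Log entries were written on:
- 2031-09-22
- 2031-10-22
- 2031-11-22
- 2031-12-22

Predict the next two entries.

Each date is the 22nd; the gaps (30, 31, 30) track the month lengths.
The rule is the 22nd of each month.
Next: January 2032 → 2032-01-22.
February 2032: 2032-02-22.

2032-01-22, 2032-02-22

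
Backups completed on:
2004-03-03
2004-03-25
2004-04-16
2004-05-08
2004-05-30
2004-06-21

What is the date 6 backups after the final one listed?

Every event comes 22 days after the last (22, 22, 22, 22, 22).
2004-06-21 + 22 days = 2004-07-13.
2004-07-13 + 22 days = 2004-08-04.
2004-08-04 + 22 days = 2004-08-26.
2004-08-26 + 22 days = 2004-09-17.
2004-09-17 + 22 days = 2004-10-09.
2004-10-09 + 22 days = 2004-10-31.

2004-10-31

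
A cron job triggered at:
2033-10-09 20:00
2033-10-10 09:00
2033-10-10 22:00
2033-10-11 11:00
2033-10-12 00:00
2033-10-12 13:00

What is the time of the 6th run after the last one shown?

2033-10-15 19:00

Spacing: 13, 13, 13, 13, 13 h — constant 13 h.
2033-10-12 13:00 + 13 h = 2033-10-13 02:00.
2033-10-13 02:00 + 13 h = 2033-10-13 15:00.
2033-10-13 15:00 + 13 h = 2033-10-14 04:00.
2033-10-14 04:00 + 13 h = 2033-10-14 17:00.
2033-10-14 17:00 + 13 h = 2033-10-15 06:00.
2033-10-15 06:00 + 13 h = 2033-10-15 19:00.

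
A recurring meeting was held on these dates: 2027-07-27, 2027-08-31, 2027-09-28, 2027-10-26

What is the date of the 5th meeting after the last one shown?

2028-03-28

Every date is a Tuesday; gaps 35, 28, 28 days.
Each is the last Tuesday of its month (at least one falls on the 29th or later, ruling out '4th Tuesday').
Last Tuesday of November 2027: 2027-11-30.
December 2027 ends with Tuesday 2027-12-28.
January 2028 ends with Tuesday 2028-01-25.
February 2028 ends with Tuesday 2028-02-29.
March 2028 ends with Tuesday 2028-03-28.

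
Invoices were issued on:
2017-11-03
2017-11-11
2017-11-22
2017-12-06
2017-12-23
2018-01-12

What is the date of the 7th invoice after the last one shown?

Gaps: 8, 11, 14, 17, 20 days — each gap is 3 larger than the previous one.
Next gap: 23 days. 2018-01-12 + 23 days = 2018-02-04.
Next gap: 26 days. 2018-02-04 + 26 days = 2018-03-02.
Next gap: 29 days. 2018-03-02 + 29 days = 2018-03-31.
Next gap: 32 days. 2018-03-31 + 32 days = 2018-05-02.
Next gap: 35 days. 2018-05-02 + 35 days = 2018-06-06.
Next gap: 38 days. 2018-06-06 + 38 days = 2018-07-14.
Next gap: 41 days. 2018-07-14 + 41 days = 2018-08-24.

2018-08-24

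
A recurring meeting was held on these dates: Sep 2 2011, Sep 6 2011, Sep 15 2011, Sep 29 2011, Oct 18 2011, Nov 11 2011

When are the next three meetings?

Dec 10 2011, Jan 13 2012, Feb 21 2012

The spacing grows by 5 each time: 4, 9, 14, 19, 24 days.
Next gap: 29 days. Nov 11 2011 + 29 days = Dec 10 2011.
Next gap: 34 days. Dec 10 2011 + 34 days = Jan 13 2012.
Next gap: 39 days. Jan 13 2012 + 39 days = Feb 21 2012.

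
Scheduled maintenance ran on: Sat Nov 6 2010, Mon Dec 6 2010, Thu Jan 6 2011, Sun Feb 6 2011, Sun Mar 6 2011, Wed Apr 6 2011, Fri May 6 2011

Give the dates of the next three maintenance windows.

Gaps: 30, 31, 31, 28, 31, 30 days — not constant. Every event is on the 6th of the month.
Pattern: the 6th of each month.
June 2011: Mon Jun 6 2011.
July 2011: Wed Jul 6 2011.
Next: August 2011 → Sat Aug 6 2011.

Mon Jun 6 2011, Wed Jul 6 2011, Sat Aug 6 2011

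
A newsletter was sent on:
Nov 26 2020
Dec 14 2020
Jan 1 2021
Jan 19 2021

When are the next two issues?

Feb 6 2021, Feb 24 2021

Every event comes 18 days after the last (18, 18, 18).
Jan 19 2021 + 18 days = Feb 6 2021.
Feb 6 2021 + 18 days = Feb 24 2021.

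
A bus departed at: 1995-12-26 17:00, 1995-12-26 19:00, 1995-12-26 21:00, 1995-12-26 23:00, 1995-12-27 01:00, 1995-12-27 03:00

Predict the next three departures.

The interval is a steady 2 hours (2, 2, 2, 2, 2).
1995-12-27 03:00 + 2 h = 1995-12-27 05:00.
1995-12-27 05:00 + 2 h = 1995-12-27 07:00.
1995-12-27 07:00 + 2 h = 1995-12-27 09:00.

1995-12-27 05:00, 1995-12-27 07:00, 1995-12-27 09:00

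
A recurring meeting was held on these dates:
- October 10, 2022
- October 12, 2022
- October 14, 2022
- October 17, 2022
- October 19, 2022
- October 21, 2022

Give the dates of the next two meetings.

October 24, 2022; October 26, 2022

Every event lands on a Monday or Wednesday or Friday (gaps cycle 2, 2, 3, 2, 2).
So the schedule is: every Monday, Wednesday and Friday.
Next Monday: October 24, 2022.
The following Wednesday is October 26, 2022.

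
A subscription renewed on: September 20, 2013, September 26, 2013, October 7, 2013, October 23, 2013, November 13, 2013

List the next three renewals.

Gaps: 6, 11, 16, 21 days — each gap is 5 larger than the previous one.
Next gap: 26 days. November 13, 2013 + 26 days = December 9, 2013.
Next gap: 31 days. December 9, 2013 + 31 days = January 9, 2014.
Next gap: 36 days. January 9, 2014 + 36 days = February 14, 2014.

December 9, 2013; January 9, 2014; February 14, 2014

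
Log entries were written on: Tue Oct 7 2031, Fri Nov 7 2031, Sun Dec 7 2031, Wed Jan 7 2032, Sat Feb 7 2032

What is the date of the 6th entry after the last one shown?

The day-of-month is always 7 (31, 30, 31, 31 days between events).
So this recurs on the 7th of each month.
Next: March 2032 → Sun Mar 7 2032.
Next: April 2032 → Wed Apr 7 2032.
May 2032: Fri May 7 2032.
Next: June 2032 → Mon Jun 7 2032.
Next: July 2032 → Wed Jul 7 2032.
August 2032: Sat Aug 7 2032.

Sat Aug 7 2032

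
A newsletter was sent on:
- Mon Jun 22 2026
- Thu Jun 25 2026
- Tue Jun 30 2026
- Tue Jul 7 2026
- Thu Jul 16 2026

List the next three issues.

Mon Jul 27 2026, Sun Aug 9 2026, Mon Aug 24 2026

Intervals are 3, 5, 7, 9 days — an arithmetic progression with common difference 2.
Next gap: 11 days. Thu Jul 16 2026 + 11 days = Mon Jul 27 2026.
Next gap: 13 days. Mon Jul 27 2026 + 13 days = Sun Aug 9 2026.
Next gap: 15 days. Sun Aug 9 2026 + 15 days = Mon Aug 24 2026.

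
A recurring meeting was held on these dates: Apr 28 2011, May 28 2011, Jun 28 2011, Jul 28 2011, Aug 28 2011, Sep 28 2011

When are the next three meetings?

Oct 28 2011, Nov 28 2011, Dec 28 2011

Each date is the 28th; the gaps (30, 31, 30, 31, 31) track the month lengths.
The rule is the 28th of each month.
Next: October 2011 → Oct 28 2011.
Next: November 2011 → Nov 28 2011.
Next: December 2011 → Dec 28 2011.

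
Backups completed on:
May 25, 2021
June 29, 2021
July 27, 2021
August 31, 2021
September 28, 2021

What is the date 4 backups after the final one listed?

These are Tuesdays with 35, 28, 35, 28-day gaps.
Each is the final Tuesday of its month — June 29, 2021 is past the 28th, so '4th Tuesday' doesn't fit.
Last Tuesday of October 2021: October 26, 2021.
November 2021 ends with Tuesday November 30, 2021.
Last Tuesday of December 2021: December 28, 2021.
Last Tuesday of January 2022: January 25, 2022.

January 25, 2022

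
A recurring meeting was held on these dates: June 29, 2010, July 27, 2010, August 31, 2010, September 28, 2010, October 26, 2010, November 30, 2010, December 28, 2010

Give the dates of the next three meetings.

Every date is a Tuesday; gaps 28, 35, 28, 28, 35, 28 days.
Each is the last Tuesday of its month (at least one falls on the 29th or later, ruling out '4th Tuesday').
Last Tuesday of January 2011: January 25, 2011.
Last Tuesday of February 2011: February 22, 2011.
March 2011 ends with Tuesday March 29, 2011.

January 25, 2011; February 22, 2011; March 29, 2011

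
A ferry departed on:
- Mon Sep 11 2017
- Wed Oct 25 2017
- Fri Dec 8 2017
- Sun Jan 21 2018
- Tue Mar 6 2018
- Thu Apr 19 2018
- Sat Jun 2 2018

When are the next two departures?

The spacing is 44, 44, 44, 44, 44, 44 days — always 44 days.
Sat Jun 2 2018 + 44 days = Mon Jul 16 2018.
Mon Jul 16 2018 + 44 days = Wed Aug 29 2018.

Mon Jul 16 2018, Wed Aug 29 2018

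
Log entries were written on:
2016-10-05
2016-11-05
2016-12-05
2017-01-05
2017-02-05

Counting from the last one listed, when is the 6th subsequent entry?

Gaps: 31, 30, 31, 31 days — not constant. Every event is on the 5th of the month.
Pattern: the 5th of each month.
March 2017: 2017-03-05.
Next: April 2017 → 2017-04-05.
May 2017: 2017-05-05.
June 2017: 2017-06-05.
July 2017: 2017-07-05.
August 2017: 2017-08-05.

2017-08-05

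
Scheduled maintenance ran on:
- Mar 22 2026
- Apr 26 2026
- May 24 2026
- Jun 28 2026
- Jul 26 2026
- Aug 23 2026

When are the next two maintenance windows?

Sep 27 2026, Oct 25 2026

All dates are Sundays, 35, 28, 35, 28, 28 days apart.
Specifically, the 4th Sunday of each month.
September 2026 — 4th Sunday is Sep 27 2026.
October 2026 — 4th Sunday is Oct 25 2026.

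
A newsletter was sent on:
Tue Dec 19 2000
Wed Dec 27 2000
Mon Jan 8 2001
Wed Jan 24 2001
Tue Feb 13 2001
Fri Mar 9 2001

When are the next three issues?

Fri Apr 6 2001, Tue May 8 2001, Wed Jun 13 2001

Intervals are 8, 12, 16, 20, 24 days — an arithmetic progression with common difference 4.
Next gap: 28 days. Fri Mar 9 2001 + 28 days = Fri Apr 6 2001.
Next gap: 32 days. Fri Apr 6 2001 + 32 days = Tue May 8 2001.
Next gap: 36 days. Tue May 8 2001 + 36 days = Wed Jun 13 2001.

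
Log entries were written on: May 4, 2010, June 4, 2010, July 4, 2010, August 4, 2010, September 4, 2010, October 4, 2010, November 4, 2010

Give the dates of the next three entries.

December 4, 2010; January 4, 2011; February 4, 2011

Gaps: 31, 30, 31, 31, 30, 31 days — not constant. Every event is on the 4th of the month.
Pattern: the 4th of each month.
Next: December 2010 → December 4, 2010.
January 2011: January 4, 2011.
February 2011: February 4, 2011.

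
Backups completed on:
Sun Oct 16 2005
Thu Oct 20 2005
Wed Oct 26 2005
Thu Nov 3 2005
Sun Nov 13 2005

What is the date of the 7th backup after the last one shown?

The spacing grows by 2 each time: 4, 6, 8, 10 days.
Next gap: 12 days. Sun Nov 13 2005 + 12 days = Fri Nov 25 2005.
Next gap: 14 days. Fri Nov 25 2005 + 14 days = Fri Dec 9 2005.
Next gap: 16 days. Fri Dec 9 2005 + 16 days = Sun Dec 25 2005.
Next gap: 18 days. Sun Dec 25 2005 + 18 days = Thu Jan 12 2006.
Next gap: 20 days. Thu Jan 12 2006 + 20 days = Wed Feb 1 2006.
Next gap: 22 days. Wed Feb 1 2006 + 22 days = Thu Feb 23 2006.
Next gap: 24 days. Thu Feb 23 2006 + 24 days = Sun Mar 19 2006.

Sun Mar 19 2006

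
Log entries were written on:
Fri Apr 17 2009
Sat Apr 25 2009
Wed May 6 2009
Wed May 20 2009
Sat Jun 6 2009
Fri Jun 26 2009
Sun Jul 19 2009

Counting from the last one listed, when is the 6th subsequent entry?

Intervals are 8, 11, 14, 17, 20, 23 days — an arithmetic progression with common difference 3.
Next gap: 26 days. Sun Jul 19 2009 + 26 days = Fri Aug 14 2009.
Next gap: 29 days. Fri Aug 14 2009 + 29 days = Sat Sep 12 2009.
Next gap: 32 days. Sat Sep 12 2009 + 32 days = Wed Oct 14 2009.
Next gap: 35 days. Wed Oct 14 2009 + 35 days = Wed Nov 18 2009.
Next gap: 38 days. Wed Nov 18 2009 + 38 days = Sat Dec 26 2009.
Next gap: 41 days. Sat Dec 26 2009 + 41 days = Fri Feb 5 2010.

Fri Feb 5 2010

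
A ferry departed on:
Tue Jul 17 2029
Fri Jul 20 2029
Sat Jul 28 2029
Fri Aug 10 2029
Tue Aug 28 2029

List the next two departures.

Gaps: 3, 8, 13, 18 days — each gap is 5 larger than the previous one.
Next gap: 23 days. Tue Aug 28 2029 + 23 days = Thu Sep 20 2029.
Next gap: 28 days. Thu Sep 20 2029 + 28 days = Thu Oct 18 2029.

Thu Sep 20 2029, Thu Oct 18 2029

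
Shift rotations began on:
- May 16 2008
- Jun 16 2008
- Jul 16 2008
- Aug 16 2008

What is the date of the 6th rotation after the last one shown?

Gaps: 31, 30, 31 days — not constant. Every event is on the 16th of the month.
Pattern: the 16th of each month.
Next: September 2008 → Sep 16 2008.
Next: October 2008 → Oct 16 2008.
Next: November 2008 → Nov 16 2008.
Next: December 2008 → Dec 16 2008.
January 2009: Jan 16 2009.
February 2009: Feb 16 2009.

Feb 16 2009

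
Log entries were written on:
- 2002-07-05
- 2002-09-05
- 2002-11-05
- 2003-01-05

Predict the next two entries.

The day-of-month is always 5 (62, 61, 61 days between events).
So this recurs on the 5th of every 2 months.
Next: March 2003 → 2003-03-05.
Next: May 2003 → 2003-05-05.

2003-03-05, 2003-05-05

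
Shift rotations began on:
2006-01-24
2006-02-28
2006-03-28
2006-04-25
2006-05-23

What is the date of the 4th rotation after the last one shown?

All dates are Tuesdays, 35, 28, 28, 28 days apart.
Specifically, the 4th Tuesday of each month.
June 2006 — 4th Tuesday is 2006-06-27.
July 2006 — 4th Tuesday is 2006-07-25.
August 2006 — 4th Tuesday is 2006-08-22.
4th Tuesday of September 2006: 2006-09-26.

2006-09-26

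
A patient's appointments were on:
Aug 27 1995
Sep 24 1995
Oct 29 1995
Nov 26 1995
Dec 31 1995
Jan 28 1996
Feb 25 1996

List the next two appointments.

Every date is a Sunday; gaps 28, 35, 28, 35, 28, 28 days.
Each is the last Sunday of its month (at least one falls on the 29th or later, ruling out '4th Sunday').
March 1996 ends with Sunday Mar 31 1996.
Last Sunday of April 1996: Apr 28 1996.

Mar 31 1996, Apr 28 1996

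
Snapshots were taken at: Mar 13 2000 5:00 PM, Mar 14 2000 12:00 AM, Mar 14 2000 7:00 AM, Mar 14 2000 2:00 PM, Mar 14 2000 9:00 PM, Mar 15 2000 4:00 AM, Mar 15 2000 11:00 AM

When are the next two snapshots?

Mar 15 2000 6:00 PM, Mar 16 2000 1:00 AM

Spacing: 7, 7, 7, 7, 7, 7 h — constant 7 h.
Mar 15 2000 11:00 AM + 7 h = Mar 15 2000 6:00 PM.
Mar 15 2000 6:00 PM + 7 h = Mar 16 2000 1:00 AM.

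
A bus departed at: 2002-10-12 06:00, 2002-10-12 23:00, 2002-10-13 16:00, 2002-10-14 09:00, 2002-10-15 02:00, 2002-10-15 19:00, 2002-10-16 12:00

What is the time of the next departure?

2002-10-17 05:00

Spacing: 17, 17, 17, 17, 17, 17 h — constant 17 h.
2002-10-16 12:00 + 17 h = 2002-10-17 05:00.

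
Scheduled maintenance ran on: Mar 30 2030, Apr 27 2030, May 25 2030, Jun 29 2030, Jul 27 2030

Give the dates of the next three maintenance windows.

Aug 31 2030, Sep 28 2030, Oct 26 2030

All Saturdays; the gaps (28, 28, 35, 28) vary with month length.
This is the last Saturday of each month.
August 2030 ends with Saturday Aug 31 2030.
September 2030 ends with Saturday Sep 28 2030.
Last Saturday of October 2030: Oct 26 2030.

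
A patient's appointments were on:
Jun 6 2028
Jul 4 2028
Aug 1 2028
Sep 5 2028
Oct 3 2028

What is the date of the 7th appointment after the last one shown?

May 1 2029

Gaps: 28, 28, 35, 28 days — a mix of 28 and 35. Every date is a Tuesday.
Each is the 1st Tuesday of its month.
1st Tuesday of November 2028: Nov 7 2028.
December 2028 — 1st Tuesday is Dec 5 2028.
January 2029 — 1st Tuesday is Jan 2 2029.
February 2029 — 1st Tuesday is Feb 6 2029.
March 2029 — 1st Tuesday is Mar 6 2029.
April 2029 — 1st Tuesday is Apr 3 2029.
May 2029 — 1st Tuesday is May 1 2029.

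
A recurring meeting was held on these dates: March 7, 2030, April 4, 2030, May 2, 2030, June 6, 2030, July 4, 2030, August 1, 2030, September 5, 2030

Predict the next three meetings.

October 3, 2030; November 7, 2030; December 5, 2030

All dates are Thursdays, 28, 28, 35, 28, 28, 35 days apart.
Specifically, the 1st Thursday of each month.
October 2030 — 1st Thursday is October 3, 2030.
November 2030 — 1st Thursday is November 7, 2030.
1st Thursday of December 2030: December 5, 2030.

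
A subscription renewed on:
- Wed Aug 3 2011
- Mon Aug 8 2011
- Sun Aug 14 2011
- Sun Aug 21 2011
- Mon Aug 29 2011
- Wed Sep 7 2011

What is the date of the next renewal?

Intervals are 5, 6, 7, 8, 9 days — an arithmetic progression with common difference 1.
Next gap: 10 days. Wed Sep 7 2011 + 10 days = Sat Sep 17 2011.

Sat Sep 17 2011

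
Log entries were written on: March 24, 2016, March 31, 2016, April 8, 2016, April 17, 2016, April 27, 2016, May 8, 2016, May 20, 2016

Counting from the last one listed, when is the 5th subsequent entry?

Gaps: 7, 8, 9, 10, 11, 12 days — each gap is 1 larger than the previous one.
Next gap: 13 days. May 20, 2016 + 13 days = June 2, 2016.
Next gap: 14 days. June 2, 2016 + 14 days = June 16, 2016.
Next gap: 15 days. June 16, 2016 + 15 days = July 1, 2016.
Next gap: 16 days. July 1, 2016 + 16 days = July 17, 2016.
Next gap: 17 days. July 17, 2016 + 17 days = August 3, 2016.

August 3, 2016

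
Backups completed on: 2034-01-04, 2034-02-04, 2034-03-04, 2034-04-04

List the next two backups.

2034-05-04, 2034-06-04

The day-of-month is always 4 (31, 28, 31 days between events).
So this recurs on the 4th of each month.
May 2034: 2034-05-04.
June 2034: 2034-06-04.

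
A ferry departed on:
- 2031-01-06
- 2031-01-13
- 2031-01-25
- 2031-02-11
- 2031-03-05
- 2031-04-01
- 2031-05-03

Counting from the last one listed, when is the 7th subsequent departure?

2032-05-01

Intervals are 7, 12, 17, 22, 27, 32 days — an arithmetic progression with common difference 5.
Next gap: 37 days. 2031-05-03 + 37 days = 2031-06-09.
Next gap: 42 days. 2031-06-09 + 42 days = 2031-07-21.
Next gap: 47 days. 2031-07-21 + 47 days = 2031-09-06.
Next gap: 52 days. 2031-09-06 + 52 days = 2031-10-28.
Next gap: 57 days. 2031-10-28 + 57 days = 2031-12-24.
Next gap: 62 days. 2031-12-24 + 62 days = 2032-02-24.
Next gap: 67 days. 2032-02-24 + 67 days = 2032-05-01.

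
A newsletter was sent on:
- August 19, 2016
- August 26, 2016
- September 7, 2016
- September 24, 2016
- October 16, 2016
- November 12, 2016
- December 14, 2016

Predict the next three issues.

January 20, 2017; March 3, 2017; April 19, 2017

Intervals are 7, 12, 17, 22, 27, 32 days — an arithmetic progression with common difference 5.
Next gap: 37 days. December 14, 2016 + 37 days = January 20, 2017.
Next gap: 42 days. January 20, 2017 + 42 days = March 3, 2017.
Next gap: 47 days. March 3, 2017 + 47 days = April 19, 2017.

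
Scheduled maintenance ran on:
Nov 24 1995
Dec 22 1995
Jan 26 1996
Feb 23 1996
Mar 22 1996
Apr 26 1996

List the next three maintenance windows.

Gaps: 28, 35, 28, 28, 35 days — a mix of 28 and 35. Every date is a Friday.
Each is the 4th Friday of its month.
May 1996 — 4th Friday is May 24 1996.
4th Friday of June 1996: Jun 28 1996.
July 1996 — 4th Friday is Jul 26 1996.

May 24 1996, Jun 28 1996, Jul 26 1996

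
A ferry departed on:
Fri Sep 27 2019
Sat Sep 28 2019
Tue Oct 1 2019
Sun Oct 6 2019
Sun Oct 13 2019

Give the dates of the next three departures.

Tue Oct 22 2019, Sat Nov 2 2019, Fri Nov 15 2019

The spacing grows by 2 each time: 1, 3, 5, 7 days.
Next gap: 9 days. Sun Oct 13 2019 + 9 days = Tue Oct 22 2019.
Next gap: 11 days. Tue Oct 22 2019 + 11 days = Sat Nov 2 2019.
Next gap: 13 days. Sat Nov 2 2019 + 13 days = Fri Nov 15 2019.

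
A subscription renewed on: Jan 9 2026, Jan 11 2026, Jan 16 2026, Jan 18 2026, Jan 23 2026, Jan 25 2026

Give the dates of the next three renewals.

Jan 30 2026, Feb 1 2026, Feb 6 2026

The gap pattern 2, 5, 2, 5, 2 repeats every 2 events.
These are the Fridays and Sundays of each week.
Next Friday: Jan 30 2026.
Next Sunday: Feb 1 2026.
Next Friday: Feb 6 2026.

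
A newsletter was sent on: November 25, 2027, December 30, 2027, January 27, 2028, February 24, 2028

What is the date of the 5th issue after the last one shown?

All Thursdays; the gaps (35, 28, 28) vary with month length.
This is the last Thursday of each month.
Last Thursday of March 2028: March 30, 2028.
April 2028 ends with Thursday April 27, 2028.
May 2028 ends with Thursday May 25, 2028.
June 2028 ends with Thursday June 29, 2028.
July 2028 ends with Thursday July 27, 2028.

July 27, 2028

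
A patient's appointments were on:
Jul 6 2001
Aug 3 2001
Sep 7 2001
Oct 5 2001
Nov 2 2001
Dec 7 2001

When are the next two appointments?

All dates are Fridays, 28, 35, 28, 28, 35 days apart.
Specifically, the 1st Friday of each month.
1st Friday of January 2002: Jan 4 2002.
February 2002 — 1st Friday is Feb 1 2002.

Jan 4 2002, Feb 1 2002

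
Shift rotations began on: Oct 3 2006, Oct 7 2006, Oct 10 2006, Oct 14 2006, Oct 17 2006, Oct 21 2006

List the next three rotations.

The gap pattern 4, 3, 4, 3, 4 repeats every 2 events.
These are the Tuesdays and Saturdays of each week.
Next Tuesday: Oct 24 2006.
The following Saturday is Oct 28 2006.
Next Tuesday: Oct 31 2006.

Oct 24 2006, Oct 28 2006, Oct 31 2006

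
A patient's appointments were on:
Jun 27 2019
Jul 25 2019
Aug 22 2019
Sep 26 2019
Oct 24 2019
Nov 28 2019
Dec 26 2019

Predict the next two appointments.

Gaps: 28, 28, 35, 28, 35, 28 days — a mix of 28 and 35. Every date is a Thursday.
Each is the 4th Thursday of its month.
January 2020 — 4th Thursday is Jan 23 2020.
February 2020 — 4th Thursday is Feb 27 2020.

Jan 23 2020, Feb 27 2020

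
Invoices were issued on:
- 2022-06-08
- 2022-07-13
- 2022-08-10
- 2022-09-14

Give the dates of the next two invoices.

2022-10-12, 2022-11-09

Gaps: 35, 28, 35 days — a mix of 28 and 35. Every date is a Wednesday.
Each is the 2nd Wednesday of its month.
2nd Wednesday of October 2022: 2022-10-12.
2nd Wednesday of November 2022: 2022-11-09.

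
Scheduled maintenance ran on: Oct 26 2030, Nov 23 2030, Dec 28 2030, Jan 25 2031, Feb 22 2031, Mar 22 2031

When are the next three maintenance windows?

Apr 26 2031, May 24 2031, Jun 28 2031

All dates are Saturdays, 28, 35, 28, 28, 28 days apart.
Specifically, the 4th Saturday of each month.
4th Saturday of April 2031: Apr 26 2031.
4th Saturday of May 2031: May 24 2031.
4th Saturday of June 2031: Jun 28 2031.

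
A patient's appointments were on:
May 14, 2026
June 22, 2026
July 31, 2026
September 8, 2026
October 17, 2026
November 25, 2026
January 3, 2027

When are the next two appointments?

Every event comes 39 days after the last (39, 39, 39, 39, 39, 39).
January 3, 2027 + 39 days = February 11, 2027.
February 11, 2027 + 39 days = March 22, 2027.

February 11, 2027; March 22, 2027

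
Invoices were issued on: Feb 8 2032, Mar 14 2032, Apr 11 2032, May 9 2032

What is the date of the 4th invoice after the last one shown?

These are Sundays at 28- or 35-day spacing (35, 28, 28).
The pattern: 2nd Sunday of the month.
June 2032 — 2nd Sunday is Jun 13 2032.
2nd Sunday of July 2032: Jul 11 2032.
2nd Sunday of August 2032: Aug 8 2032.
2nd Sunday of September 2032: Sep 12 2032.

Sep 12 2032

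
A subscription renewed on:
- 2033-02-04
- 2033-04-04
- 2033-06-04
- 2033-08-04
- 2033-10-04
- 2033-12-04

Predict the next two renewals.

2034-02-04, 2034-04-04

The day-of-month is always 4 (59, 61, 61, 61, 61 days between events).
So this recurs on the 4th of every 2 months.
February 2034: 2034-02-04.
April 2034: 2034-04-04.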